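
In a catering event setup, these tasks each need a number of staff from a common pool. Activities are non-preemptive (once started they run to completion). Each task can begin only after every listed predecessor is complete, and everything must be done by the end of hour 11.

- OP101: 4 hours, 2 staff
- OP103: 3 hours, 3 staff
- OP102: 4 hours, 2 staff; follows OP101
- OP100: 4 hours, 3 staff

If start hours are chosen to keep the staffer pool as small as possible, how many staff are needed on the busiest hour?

Early-start (OP101@1, OP103@1, OP102@5, OP100@1) gives peak 8: h1:8  h2:8  h3:8  h4:5  h5:2  h6:2  h7:2  h8:2  h9:0  h10:0  h11:0.
Shift OP100→4.
Schedule OP101@1, OP103@1, OP102@5, OP100@4: h1:5  h2:5  h3:5  h4:5  h5:5  h6:5  h7:5  h8:2  h9:0  h10:0  h11:0 — peak 5.

5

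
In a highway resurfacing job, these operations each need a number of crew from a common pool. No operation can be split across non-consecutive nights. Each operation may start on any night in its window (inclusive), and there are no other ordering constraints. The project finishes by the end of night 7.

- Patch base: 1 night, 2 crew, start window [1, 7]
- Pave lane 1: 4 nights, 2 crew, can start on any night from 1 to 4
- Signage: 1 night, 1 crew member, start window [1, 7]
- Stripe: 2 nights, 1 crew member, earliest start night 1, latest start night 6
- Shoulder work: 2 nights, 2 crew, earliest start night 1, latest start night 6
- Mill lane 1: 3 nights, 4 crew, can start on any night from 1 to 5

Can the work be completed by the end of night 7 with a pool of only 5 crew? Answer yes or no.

yes

Schedule Patch base@1, Pave lane 1@1, Signage@1, Stripe@2, Shoulder work@2, Mill lane 1@5: n1:5  n2:5  n3:5  n4:2  n5:4  n6:4  n7:4 — peak 5 ≤ 5.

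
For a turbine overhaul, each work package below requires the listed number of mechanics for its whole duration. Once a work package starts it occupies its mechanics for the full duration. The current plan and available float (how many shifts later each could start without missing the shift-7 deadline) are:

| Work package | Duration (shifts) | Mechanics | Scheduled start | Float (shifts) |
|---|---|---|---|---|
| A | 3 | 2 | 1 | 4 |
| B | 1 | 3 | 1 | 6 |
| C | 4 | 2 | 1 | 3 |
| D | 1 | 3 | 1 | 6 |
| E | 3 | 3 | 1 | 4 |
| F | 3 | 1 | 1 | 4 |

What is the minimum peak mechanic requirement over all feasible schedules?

6

Early-start (A@1, B@1, C@1, D@1, E@1, F@1) gives peak 14: s1:14  s2:8  s3:8  s4:2  s5:0  s6:0  s7:0.
Shift C→2, D→4, E→5.
Schedule A@1, B@1, C@2, D@4, E@5, F@1: s1:6  s2:5  s3:5  s4:5  s5:5  s6:3  s7:3 — peak 6.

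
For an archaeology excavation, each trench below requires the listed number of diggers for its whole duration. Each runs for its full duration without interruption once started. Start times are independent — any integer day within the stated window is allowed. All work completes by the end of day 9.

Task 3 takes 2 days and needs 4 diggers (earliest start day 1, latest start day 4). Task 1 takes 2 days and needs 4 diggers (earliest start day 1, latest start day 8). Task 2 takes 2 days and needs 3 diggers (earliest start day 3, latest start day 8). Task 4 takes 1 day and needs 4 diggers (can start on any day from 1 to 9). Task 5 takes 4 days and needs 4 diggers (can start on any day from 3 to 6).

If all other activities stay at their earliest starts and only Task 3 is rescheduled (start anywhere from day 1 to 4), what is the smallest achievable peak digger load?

Task 3@1: d1:12  d2:8  d3:7  d4:7  d5:4  d6:4  d7:0  d8:0  d9:0 → peak 12
Task 3@2: d1:8  d2:8  d3:11  d4:7  d5:4  d6:4  d7:0  d8:0  d9:0 → peak 11
Task 3@3: d1:8  d2:4  d3:11  d4:11  d5:4  d6:4  d7:0  d8:0  d9:0 → peak 11
Task 3@4: d1:8  d2:4  d3:7  d4:11  d5:8  d6:4  d7:0  d8:0  d9:0 → peak 11
Best is Task 3@2, peak 11.

11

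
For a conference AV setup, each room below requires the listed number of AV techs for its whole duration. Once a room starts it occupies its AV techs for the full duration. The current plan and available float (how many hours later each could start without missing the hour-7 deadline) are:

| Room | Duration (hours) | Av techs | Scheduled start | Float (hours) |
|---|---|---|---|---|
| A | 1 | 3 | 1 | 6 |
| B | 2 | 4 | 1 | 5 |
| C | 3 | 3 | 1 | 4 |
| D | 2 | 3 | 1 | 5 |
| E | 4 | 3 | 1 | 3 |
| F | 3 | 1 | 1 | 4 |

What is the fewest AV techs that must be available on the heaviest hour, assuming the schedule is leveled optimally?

7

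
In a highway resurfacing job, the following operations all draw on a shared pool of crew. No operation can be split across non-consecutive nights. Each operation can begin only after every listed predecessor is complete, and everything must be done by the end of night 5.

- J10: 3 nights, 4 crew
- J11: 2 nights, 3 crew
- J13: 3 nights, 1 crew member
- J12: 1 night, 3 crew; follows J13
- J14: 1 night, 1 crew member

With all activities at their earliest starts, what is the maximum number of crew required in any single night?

9

Early-start schedule: J10@1, J11@1, J13@1, J12@4, J14@1.
Load per night: night 1: 9, night 2: 8, night 3: 5, night 4: 3, night 5: 0.
Peak is 9.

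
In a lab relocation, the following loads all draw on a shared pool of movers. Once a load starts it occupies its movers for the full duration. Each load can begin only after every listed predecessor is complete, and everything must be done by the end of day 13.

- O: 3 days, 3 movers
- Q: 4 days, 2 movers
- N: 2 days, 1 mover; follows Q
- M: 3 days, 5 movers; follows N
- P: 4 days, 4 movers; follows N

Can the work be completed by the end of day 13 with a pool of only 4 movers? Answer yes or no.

The minimum achievable peak is 5; 4 < 5, so no feasible schedule stays within the cap.

no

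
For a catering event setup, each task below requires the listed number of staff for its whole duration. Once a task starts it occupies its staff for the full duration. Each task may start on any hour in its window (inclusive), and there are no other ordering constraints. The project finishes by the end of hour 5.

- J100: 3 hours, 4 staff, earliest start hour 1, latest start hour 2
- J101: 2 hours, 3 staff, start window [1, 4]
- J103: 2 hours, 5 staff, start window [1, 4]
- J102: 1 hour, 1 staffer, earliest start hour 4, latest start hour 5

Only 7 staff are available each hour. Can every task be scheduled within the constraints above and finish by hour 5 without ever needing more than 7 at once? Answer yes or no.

yes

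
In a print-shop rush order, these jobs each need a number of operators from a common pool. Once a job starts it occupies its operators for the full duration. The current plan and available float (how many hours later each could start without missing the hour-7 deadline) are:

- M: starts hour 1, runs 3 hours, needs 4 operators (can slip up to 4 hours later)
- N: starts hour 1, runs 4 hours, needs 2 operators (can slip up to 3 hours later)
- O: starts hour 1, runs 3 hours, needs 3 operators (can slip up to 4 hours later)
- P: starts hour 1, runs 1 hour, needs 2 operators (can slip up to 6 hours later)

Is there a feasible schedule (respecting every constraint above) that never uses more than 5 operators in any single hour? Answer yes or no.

yes

Schedule M@1, N@4, O@4, P@7: h1:4  h2:4  h3:4  h4:5  h5:5  h6:5  h7:4 — peak 5 ≤ 5.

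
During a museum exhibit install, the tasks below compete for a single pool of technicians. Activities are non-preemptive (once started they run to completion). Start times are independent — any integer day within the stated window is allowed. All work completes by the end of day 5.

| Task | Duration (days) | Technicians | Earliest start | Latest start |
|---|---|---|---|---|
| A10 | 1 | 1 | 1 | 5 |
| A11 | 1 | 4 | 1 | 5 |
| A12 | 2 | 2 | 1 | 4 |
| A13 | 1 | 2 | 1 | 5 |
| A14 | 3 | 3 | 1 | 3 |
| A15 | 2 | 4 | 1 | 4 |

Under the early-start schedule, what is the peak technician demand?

Early-start schedule: A10@1, A11@1, A12@1, A13@1, A14@1, A15@1.
Load per day: day 1: 16, day 2: 9, day 3: 3, day 4: 0, day 5: 0.
Peak is 16.

16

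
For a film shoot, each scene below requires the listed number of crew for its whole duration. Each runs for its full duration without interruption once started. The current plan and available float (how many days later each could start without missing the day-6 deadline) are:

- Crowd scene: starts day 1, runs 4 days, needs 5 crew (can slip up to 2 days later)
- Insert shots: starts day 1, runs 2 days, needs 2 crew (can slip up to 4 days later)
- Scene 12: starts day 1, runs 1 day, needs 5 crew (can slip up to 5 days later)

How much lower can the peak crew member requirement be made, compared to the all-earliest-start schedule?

Early-start peak: d1:12  d2:7  d3:5  d4:5  d5:0  d6:0 ⇒ 12.
Leveled (Crowd scene@1, Insert shots@1, Scene 12@5): d1:7  d2:7  d3:5  d4:5  d5:5  d6:0 ⇒ 7.
Reduction 12 − 7 = 5.

5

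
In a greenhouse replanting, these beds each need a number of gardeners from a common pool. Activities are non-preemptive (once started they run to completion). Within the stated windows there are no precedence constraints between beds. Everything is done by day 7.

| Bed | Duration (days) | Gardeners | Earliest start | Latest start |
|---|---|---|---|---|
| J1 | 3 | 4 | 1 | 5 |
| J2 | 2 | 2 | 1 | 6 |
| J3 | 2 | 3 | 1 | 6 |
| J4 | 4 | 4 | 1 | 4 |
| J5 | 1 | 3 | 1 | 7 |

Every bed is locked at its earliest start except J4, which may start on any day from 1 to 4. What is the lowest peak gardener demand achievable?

12

J4@1: d1:16  d2:13  d3:8  d4:4  d5:0  d6:0  d7:0 → peak 16
J4@2: d1:12  d2:13  d3:8  d4:4  d5:4  d6:0  d7:0 → peak 13
J4@3: d1:12  d2:9  d3:8  d4:4  d5:4  d6:4  d7:0 → peak 12
J4@4: d1:12  d2:9  d3:4  d4:4  d5:4  d6:4  d7:4 → peak 12
Best is J4@3, peak 12.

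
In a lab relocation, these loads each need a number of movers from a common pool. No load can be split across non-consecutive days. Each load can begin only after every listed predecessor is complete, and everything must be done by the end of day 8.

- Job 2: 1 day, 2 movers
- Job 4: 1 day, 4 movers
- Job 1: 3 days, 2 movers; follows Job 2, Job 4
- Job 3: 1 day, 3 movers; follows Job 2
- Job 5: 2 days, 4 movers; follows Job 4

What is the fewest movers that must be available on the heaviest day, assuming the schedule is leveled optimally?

4

Early-start (Job 2@1, Job 4@1, Job 1@2, Job 3@2, Job 5@2) gives peak 9: d1:6  d2:9  d3:6  d4:2  d5:0  d6:0  d7:0  d8:0.
Shift Job 4→2, Job 1→3, Job 3→6, Job 5→7.
Schedule Job 2@1, Job 4@2, Job 1@3, Job 3@6, Job 5@7: d1:2  d2:4  d3:2  d4:2  d5:2  d6:3  d7:4  d8:4 — peak 4.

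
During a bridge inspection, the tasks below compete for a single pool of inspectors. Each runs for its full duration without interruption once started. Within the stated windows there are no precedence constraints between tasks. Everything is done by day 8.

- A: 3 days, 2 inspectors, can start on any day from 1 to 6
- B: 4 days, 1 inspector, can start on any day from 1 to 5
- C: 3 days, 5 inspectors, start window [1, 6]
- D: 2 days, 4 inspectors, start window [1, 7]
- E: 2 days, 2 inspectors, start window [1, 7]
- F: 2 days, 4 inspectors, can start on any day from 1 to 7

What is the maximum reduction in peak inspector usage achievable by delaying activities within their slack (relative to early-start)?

Early-start peak: d1:18  d2:18  d3:8  d4:1  d5:0  d6:0  d7:0  d8:0 ⇒ 18.
Leveled (A@1, B@3, C@4, D@1, E@7, F@7): d1:6  d2:6  d3:3  d4:6  d5:6  d6:6  d7:6  d8:6 ⇒ 6.
Reduction 18 − 6 = 12.

12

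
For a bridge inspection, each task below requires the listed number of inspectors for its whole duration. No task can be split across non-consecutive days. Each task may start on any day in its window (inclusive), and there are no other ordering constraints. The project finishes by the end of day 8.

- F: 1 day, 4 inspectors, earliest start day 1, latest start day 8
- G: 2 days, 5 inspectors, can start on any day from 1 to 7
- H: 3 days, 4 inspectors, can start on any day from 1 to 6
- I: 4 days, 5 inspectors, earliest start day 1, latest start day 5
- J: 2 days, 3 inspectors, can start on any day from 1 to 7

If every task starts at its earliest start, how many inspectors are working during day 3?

At early start, day 3 has: H, I.
Demand: 4 + 5 = 9.

9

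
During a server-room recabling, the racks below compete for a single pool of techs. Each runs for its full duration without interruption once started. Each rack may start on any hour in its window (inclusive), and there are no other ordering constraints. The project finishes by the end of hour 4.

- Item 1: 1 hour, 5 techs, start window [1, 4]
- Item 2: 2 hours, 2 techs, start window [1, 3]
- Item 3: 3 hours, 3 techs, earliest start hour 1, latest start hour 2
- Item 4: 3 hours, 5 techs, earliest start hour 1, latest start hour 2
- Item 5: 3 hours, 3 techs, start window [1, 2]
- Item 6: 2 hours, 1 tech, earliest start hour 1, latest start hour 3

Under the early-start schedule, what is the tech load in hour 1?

At early start, hour 1 has: Item 1, Item 2, Item 3, Item 4, Item 5, Item 6.
Demand: 5 + 2 + 3 + 5 + 3 + 1 = 19.

19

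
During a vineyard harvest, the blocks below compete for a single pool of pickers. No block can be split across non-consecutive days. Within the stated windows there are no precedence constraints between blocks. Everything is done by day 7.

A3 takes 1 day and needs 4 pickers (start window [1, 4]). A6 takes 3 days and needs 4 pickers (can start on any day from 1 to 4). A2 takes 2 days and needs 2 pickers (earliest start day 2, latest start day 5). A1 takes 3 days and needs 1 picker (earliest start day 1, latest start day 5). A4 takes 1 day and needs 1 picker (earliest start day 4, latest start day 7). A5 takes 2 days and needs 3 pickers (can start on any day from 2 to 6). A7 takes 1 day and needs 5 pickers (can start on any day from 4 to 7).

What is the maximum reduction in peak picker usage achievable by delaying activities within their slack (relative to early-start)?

5

Early-start peak: d1:9  d2:10  d3:10  d4:6  d5:0  d6:0  d7:0 ⇒ 10.
Leveled (A3@1, A6@2, A2@5, A1@1, A4@4, A5@5, A7@7): d1:5  d2:5  d3:5  d4:5  d5:5  d6:5  d7:5 ⇒ 5.
Reduction 10 − 5 = 5.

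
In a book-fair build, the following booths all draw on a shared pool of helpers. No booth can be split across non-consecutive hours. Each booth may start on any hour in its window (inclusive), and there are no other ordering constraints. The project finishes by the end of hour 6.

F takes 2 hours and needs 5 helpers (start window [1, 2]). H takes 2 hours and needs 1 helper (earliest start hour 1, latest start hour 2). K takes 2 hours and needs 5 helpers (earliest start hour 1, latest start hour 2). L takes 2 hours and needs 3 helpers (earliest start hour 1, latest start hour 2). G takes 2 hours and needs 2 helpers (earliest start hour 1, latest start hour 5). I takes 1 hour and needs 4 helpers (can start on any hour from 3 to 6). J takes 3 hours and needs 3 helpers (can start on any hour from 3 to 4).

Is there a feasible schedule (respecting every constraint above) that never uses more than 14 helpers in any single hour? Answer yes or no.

yes

Schedule F@1, H@1, K@1, L@1, G@3, I@3, J@3: h1:14  h2:14  h3:9  h4:5  h5:3  h6:0 — peak 14 ≤ 14.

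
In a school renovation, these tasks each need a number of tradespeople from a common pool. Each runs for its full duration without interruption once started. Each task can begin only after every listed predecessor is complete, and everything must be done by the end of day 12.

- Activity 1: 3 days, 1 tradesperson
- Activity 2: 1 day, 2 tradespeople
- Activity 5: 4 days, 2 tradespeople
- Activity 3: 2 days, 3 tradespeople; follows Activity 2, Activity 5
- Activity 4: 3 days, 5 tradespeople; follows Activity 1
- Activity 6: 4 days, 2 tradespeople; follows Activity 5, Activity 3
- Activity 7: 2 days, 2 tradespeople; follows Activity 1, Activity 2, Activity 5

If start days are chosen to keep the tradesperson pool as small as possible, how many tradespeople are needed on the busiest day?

7

Early-start (Activity 1@1, Activity 2@1, Activity 5@1, Activity 3@5, Activity 4@4, Activity 6@7, Activity 7@5) gives peak 10: d1:5  d2:3  d3:3  d4:7  d5:10  d6:10  d7:2  d8:2  d9:2  d10:2  d11:0  d12:0.
Shift Activity 4→7.
Schedule Activity 1@1, Activity 2@1, Activity 5@1, Activity 3@5, Activity 4@7, Activity 6@7, Activity 7@5: d1:5  d2:3  d3:3  d4:2  d5:5  d6:5  d7:7  d8:7  d9:7  d10:2  d11:0  d12:0 — peak 7.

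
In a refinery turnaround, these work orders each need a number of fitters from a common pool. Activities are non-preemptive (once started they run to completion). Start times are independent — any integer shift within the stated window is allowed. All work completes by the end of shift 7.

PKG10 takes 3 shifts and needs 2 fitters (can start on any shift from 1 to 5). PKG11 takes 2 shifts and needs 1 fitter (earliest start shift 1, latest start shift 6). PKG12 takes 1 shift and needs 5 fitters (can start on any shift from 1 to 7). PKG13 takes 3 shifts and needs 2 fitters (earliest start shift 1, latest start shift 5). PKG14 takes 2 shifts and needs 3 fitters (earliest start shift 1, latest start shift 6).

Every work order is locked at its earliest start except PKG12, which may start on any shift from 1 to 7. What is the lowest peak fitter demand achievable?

PKG12@1: s1:13  s2:8  s3:4  s4:0  s5:0  s6:0  s7:0 → peak 13
PKG12@2: s1:8  s2:13  s3:4  s4:0  s5:0  s6:0  s7:0 → peak 13
PKG12@3: s1:8  s2:8  s3:9  s4:0  s5:0  s6:0  s7:0 → peak 9
PKG12@4: s1:8  s2:8  s3:4  s4:5  s5:0  s6:0  s7:0 → peak 8
PKG12@5: s1:8  s2:8  s3:4  s4:0  s5:5  s6:0  s7:0 → peak 8
PKG12@6: s1:8  s2:8  s3:4  s4:0  s5:0  s6:5  s7:0 → peak 8
PKG12@7: s1:8  s2:8  s3:4  s4:0  s5:0  s6:0  s7:5 → peak 8
Best is PKG12@4, peak 8.

8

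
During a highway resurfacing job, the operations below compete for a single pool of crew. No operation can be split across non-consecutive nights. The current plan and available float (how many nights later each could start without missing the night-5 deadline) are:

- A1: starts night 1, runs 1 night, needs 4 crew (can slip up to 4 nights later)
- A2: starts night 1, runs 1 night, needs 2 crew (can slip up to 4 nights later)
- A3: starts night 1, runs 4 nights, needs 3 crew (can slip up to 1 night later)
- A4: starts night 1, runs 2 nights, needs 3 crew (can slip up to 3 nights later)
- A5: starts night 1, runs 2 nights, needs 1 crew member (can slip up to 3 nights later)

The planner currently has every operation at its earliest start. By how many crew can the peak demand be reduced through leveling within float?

7

Early-start peak: n1:13  n2:7  n3:3  n4:3  n5:0 ⇒ 13.
Leveled (A1@1, A2@1, A3@2, A4@2, A5@4): n1:6  n2:6  n3:6  n4:4  n5:4 ⇒ 6.
Reduction 13 − 6 = 7.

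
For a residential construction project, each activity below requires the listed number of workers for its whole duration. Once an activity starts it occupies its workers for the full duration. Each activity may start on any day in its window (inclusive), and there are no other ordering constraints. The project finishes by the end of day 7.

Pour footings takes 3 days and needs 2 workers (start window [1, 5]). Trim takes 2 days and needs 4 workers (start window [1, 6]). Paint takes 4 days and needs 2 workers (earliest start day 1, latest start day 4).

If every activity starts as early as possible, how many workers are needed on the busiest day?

Early-start schedule: Pour footings@1, Trim@1, Paint@1.
Load per day: day 1: 8, day 2: 8, day 3: 4, day 4: 2, day 5: 0, day 6: 0, day 7: 0.
Peak is 8.

8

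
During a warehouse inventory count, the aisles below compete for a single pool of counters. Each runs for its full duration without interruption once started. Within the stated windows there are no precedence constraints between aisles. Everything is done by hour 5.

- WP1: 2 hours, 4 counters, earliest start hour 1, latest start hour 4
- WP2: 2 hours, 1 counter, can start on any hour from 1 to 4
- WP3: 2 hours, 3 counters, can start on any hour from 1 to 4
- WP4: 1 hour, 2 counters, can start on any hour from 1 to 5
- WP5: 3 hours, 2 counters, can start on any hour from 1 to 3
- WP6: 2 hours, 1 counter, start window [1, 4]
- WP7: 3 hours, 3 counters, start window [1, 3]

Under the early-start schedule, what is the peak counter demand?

16

Early-start schedule: WP1@1, WP2@1, WP3@1, WP4@1, WP5@1, WP6@1, WP7@1.
Load per hour: hour 1: 16, hour 2: 14, hour 3: 5, hour 4: 0, hour 5: 0.
Peak is 16.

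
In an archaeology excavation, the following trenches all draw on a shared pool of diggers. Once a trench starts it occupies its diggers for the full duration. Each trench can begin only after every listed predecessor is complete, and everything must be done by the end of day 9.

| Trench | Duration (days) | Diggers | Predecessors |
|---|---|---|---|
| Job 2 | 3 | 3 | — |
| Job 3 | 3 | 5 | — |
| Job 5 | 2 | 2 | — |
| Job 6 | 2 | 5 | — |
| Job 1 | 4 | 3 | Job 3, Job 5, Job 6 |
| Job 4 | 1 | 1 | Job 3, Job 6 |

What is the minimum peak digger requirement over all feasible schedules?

Early-start (Job 2@1, Job 3@1, Job 5@1, Job 6@1, Job 1@4, Job 4@4) gives peak 15: d1:15  d2:15  d3:8  d4:4  d5:3  d6:3  d7:3  d8:0  d9:0.
Shift Job 2→6, Job 6→4, Job 1→6, Job 4→6.
Schedule Job 2@6, Job 3@1, Job 5@1, Job 6@4, Job 1@6, Job 4@6: d1:7  d2:7  d3:5  d4:5  d5:5  d6:7  d7:6  d8:6  d9:3 — peak 7.

7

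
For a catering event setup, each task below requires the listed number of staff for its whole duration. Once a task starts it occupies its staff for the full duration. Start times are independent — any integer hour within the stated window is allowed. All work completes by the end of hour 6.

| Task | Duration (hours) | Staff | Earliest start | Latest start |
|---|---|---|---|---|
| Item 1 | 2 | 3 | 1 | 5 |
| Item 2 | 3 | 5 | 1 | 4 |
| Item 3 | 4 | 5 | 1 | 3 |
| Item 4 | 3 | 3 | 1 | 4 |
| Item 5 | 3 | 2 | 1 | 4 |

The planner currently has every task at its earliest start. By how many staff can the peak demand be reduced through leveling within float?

8

Early-start peak: h1:18  h2:18  h3:15  h4:5  h5:0  h6:0 ⇒ 18.
Leveled (Item 1@1, Item 2@1, Item 3@3, Item 4@4, Item 5@4): h1:8  h2:8  h3:10  h4:10  h5:10  h6:10 ⇒ 10.
Reduction 18 − 10 = 8.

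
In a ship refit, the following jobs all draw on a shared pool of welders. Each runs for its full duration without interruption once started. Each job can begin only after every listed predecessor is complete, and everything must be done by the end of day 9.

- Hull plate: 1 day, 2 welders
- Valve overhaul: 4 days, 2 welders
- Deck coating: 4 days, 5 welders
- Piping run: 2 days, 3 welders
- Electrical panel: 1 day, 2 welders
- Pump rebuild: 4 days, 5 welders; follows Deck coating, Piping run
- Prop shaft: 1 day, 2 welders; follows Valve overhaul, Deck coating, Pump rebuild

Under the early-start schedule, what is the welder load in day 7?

5

At early start, day 7 has: Pump rebuild.
Demand: 5 = 5.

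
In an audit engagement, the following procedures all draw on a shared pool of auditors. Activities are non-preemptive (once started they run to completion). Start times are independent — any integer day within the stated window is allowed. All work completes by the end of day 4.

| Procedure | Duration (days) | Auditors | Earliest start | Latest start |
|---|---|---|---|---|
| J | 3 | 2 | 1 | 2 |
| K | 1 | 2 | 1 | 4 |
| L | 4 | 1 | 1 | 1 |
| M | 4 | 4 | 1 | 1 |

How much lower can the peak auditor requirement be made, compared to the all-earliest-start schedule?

Early-start peak: d1:9  d2:7  d3:7  d4:5 ⇒ 9.
Leveled (J@1, K@4, L@1, M@1): d1:7  d2:7  d3:7  d4:7 ⇒ 7.
Reduction 9 − 7 = 2.

2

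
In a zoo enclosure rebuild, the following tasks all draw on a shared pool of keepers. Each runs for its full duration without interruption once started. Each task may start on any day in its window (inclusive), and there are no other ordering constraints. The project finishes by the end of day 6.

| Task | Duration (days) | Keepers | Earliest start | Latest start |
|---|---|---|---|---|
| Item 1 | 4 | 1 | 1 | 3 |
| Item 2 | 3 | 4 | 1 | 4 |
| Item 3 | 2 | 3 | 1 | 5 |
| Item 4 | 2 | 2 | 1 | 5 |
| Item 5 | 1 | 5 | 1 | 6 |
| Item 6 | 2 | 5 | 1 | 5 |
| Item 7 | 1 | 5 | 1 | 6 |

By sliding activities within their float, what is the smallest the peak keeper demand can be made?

9

Early-start (Item 1@1, Item 2@1, Item 3@1, Item 4@1, Item 5@1, Item 6@1, Item 7@1) gives peak 25: d1:25  d2:15  d3:5  d4:1  d5:0  d6:0.
Shift Item 2→3, Item 4→3, Item 6→5, Item 7→2.
Schedule Item 1@1, Item 2@3, Item 3@1, Item 4@3, Item 5@1, Item 6@5, Item 7@2: d1:9  d2:9  d3:7  d4:7  d5:9  d6:5 — peak 9.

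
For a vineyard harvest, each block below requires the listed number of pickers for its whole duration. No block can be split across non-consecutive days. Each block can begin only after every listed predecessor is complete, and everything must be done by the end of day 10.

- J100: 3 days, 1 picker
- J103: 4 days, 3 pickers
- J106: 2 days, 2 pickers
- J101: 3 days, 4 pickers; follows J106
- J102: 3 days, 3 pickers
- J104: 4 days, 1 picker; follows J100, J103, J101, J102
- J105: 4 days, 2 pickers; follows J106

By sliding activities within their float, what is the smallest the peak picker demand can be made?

Early-start (J100@1, J103@1, J106@1, J101@3, J102@1, J104@6, J105@3) gives peak 13: d1:9  d2:9  d3:13  d4:9  d5:6  d6:3  d7:1  d8:1  d9:1  d10:0.
Shift J103→3, J101→4, J104→7, J105→7.
Schedule J100@1, J103@3, J106@1, J101@4, J102@1, J104@7, J105@7: d1:6  d2:6  d3:7  d4:7  d5:7  d6:7  d7:3  d8:3  d9:3  d10:3 — peak 7.

7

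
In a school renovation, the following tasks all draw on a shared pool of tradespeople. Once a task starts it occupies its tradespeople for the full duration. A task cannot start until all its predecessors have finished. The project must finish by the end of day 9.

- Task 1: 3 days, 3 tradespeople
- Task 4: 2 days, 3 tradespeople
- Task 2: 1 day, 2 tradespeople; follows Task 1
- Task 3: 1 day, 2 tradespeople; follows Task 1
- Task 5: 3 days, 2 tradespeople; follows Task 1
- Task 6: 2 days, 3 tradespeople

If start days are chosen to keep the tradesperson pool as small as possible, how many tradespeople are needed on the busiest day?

5

Early-start (Task 1@1, Task 4@1, Task 2@4, Task 3@4, Task 5@4, Task 6@1) gives peak 9: d1:9  d2:9  d3:3  d4:6  d5:2  d6:2  d7:0  d8:0  d9:0.
Shift Task 4→4, Task 3→5, Task 5→6, Task 6→6.
Schedule Task 1@1, Task 4@4, Task 2@4, Task 3@5, Task 5@6, Task 6@6: d1:3  d2:3  d3:3  d4:5  d5:5  d6:5  d7:5  d8:2  d9:0 — peak 5.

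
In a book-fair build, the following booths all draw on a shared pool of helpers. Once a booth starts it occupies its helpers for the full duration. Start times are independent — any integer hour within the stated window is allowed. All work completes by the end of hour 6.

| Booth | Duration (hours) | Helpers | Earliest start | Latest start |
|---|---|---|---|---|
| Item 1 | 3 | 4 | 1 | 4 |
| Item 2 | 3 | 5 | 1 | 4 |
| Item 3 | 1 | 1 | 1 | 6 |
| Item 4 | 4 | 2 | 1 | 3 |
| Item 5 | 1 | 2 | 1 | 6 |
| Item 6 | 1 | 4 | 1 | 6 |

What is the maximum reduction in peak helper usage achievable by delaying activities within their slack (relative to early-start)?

10

Early-start peak: h1:18  h2:11  h3:11  h4:2  h5:0  h6:0 ⇒ 18.
Leveled (Item 1@1, Item 2@4, Item 3@1, Item 4@3, Item 5@1, Item 6@2): h1:7  h2:8  h3:6  h4:7  h5:7  h6:7 ⇒ 8.
Reduction 18 − 8 = 10.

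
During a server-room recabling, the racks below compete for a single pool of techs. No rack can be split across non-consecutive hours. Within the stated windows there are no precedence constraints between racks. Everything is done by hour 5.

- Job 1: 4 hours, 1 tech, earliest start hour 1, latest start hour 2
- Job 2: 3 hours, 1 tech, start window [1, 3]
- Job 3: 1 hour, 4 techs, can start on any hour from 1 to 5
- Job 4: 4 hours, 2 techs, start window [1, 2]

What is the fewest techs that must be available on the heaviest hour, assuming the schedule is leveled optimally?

4

Early-start (Job 1@1, Job 2@1, Job 3@1, Job 4@1) gives peak 8: h1:8  h2:4  h3:4  h4:3  h5:0.
Shift Job 3→5.
Schedule Job 1@1, Job 2@1, Job 3@5, Job 4@1: h1:4  h2:4  h3:4  h4:3  h5:4 — peak 4.
Total tech-hours = 19 over 5 hours ⇒ peak ≥ ⌈19/5⌉ = 4, so 4 is optimal.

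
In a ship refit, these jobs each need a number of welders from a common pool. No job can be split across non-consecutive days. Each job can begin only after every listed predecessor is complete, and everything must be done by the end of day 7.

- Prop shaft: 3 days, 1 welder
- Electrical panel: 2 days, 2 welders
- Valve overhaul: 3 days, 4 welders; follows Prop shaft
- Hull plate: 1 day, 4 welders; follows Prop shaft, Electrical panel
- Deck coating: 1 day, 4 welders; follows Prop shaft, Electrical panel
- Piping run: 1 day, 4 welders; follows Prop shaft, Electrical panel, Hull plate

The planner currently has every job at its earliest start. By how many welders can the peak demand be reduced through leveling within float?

Early-start peak: d1:3  d2:3  d3:1  d4:12  d5:8  d6:4  d7:0 ⇒ 12.
Leveled (Prop shaft@1, Electrical panel@1, Valve overhaul@4, Hull plate@4, Deck coating@5, Piping run@6): d1:3  d2:3  d3:1  d4:8  d5:8  d6:8  d7:0 ⇒ 8.
Reduction 12 − 8 = 4.

4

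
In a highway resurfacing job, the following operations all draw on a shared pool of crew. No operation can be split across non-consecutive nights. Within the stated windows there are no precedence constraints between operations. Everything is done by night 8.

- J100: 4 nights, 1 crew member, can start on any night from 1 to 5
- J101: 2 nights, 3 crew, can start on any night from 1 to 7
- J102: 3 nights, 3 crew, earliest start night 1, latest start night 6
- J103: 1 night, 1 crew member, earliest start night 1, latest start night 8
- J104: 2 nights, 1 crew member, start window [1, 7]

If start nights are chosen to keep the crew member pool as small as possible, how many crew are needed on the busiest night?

Early-start (J100@1, J101@1, J102@1, J103@1, J104@1) gives peak 9: n1:9  n2:8  n3:4  n4:1  n5:0  n6:0  n7:0  n8:0.
Shift J102→3, J103→5, J104→6.
Schedule J100@1, J101@1, J102@3, J103@5, J104@6: n1:4  n2:4  n3:4  n4:4  n5:4  n6:1  n7:1  n8:0 — peak 4.

4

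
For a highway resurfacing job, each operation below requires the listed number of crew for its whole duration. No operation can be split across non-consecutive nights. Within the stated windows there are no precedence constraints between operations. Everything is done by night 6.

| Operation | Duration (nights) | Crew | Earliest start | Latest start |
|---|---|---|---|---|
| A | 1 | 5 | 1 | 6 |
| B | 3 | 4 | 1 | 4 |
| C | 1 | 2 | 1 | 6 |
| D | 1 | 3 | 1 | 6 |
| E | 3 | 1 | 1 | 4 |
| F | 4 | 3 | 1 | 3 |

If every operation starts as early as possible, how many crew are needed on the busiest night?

18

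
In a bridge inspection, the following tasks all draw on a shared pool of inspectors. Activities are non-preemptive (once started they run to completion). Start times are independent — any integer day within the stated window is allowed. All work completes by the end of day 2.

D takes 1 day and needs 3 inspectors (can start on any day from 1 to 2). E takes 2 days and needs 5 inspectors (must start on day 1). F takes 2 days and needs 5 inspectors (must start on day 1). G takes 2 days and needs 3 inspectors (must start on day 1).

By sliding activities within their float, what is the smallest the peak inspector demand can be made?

16

Schedule D@1, E@1, F@1, G@1: d1:16  d2:13 — peak 16.
No arrangement of the 2 feasible schedules does better.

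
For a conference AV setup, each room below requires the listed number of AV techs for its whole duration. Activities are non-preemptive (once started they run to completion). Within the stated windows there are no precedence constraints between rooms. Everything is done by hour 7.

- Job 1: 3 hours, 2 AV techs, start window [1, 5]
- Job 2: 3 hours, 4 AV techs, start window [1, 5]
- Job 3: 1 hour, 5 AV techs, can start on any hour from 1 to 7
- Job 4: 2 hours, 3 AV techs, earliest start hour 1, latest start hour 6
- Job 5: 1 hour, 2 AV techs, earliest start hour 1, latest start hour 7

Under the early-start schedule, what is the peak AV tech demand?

Early-start schedule: Job 1@1, Job 2@1, Job 3@1, Job 4@1, Job 5@1.
Load per hour: hour 1: 16, hour 2: 9, hour 3: 6, hour 4: 0, hour 5: 0, hour 6: 0, hour 7: 0.
Peak is 16.

16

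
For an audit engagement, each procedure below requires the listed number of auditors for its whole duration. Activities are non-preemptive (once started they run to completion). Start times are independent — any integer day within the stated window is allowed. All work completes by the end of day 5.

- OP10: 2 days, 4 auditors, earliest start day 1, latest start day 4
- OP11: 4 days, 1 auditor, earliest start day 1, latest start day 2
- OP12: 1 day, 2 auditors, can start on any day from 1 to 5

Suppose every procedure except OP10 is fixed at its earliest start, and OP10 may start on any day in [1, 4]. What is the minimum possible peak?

OP10@1: d1:7  d2:5  d3:1  d4:1  d5:0 → peak 7
OP10@2: d1:3  d2:5  d3:5  d4:1  d5:0 → peak 5
OP10@3: d1:3  d2:1  d3:5  d4:5  d5:0 → peak 5
OP10@4: d1:3  d2:1  d3:1  d4:5  d5:4 → peak 5
Best is OP10@2, peak 5.

5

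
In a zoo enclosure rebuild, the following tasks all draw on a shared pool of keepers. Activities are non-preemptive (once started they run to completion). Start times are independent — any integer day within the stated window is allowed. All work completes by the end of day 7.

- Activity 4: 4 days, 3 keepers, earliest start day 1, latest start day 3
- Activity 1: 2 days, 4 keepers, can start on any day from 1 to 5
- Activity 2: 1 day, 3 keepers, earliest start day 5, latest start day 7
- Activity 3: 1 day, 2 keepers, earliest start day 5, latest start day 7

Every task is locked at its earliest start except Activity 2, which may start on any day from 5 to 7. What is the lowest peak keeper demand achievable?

Activity 2@5: d1:7  d2:7  d3:3  d4:3  d5:5  d6:0  d7:0 → peak 7
Activity 2@6: d1:7  d2:7  d3:3  d4:3  d5:2  d6:3  d7:0 → peak 7
Activity 2@7: d1:7  d2:7  d3:3  d4:3  d5:2  d6:0  d7:3 → peak 7
Best is Activity 2@5, peak 7.

7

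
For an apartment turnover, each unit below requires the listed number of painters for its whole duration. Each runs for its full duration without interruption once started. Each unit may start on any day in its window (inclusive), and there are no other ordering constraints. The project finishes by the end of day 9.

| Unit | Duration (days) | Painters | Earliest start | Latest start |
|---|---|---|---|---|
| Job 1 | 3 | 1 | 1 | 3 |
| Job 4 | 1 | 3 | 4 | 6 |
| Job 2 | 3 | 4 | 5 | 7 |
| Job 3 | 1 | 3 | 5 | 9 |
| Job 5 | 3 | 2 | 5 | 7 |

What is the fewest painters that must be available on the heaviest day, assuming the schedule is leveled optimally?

6

Early-start (Job 1@1, Job 4@4, Job 2@5, Job 3@5, Job 5@5) gives peak 9: d1:1  d2:1  d3:1  d4:3  d5:9  d6:6  d7:6  d8:0  d9:0.
Shift Job 3→8.
Schedule Job 1@1, Job 4@4, Job 2@5, Job 3@8, Job 5@5: d1:1  d2:1  d3:1  d4:3  d5:6  d6:6  d7:6  d8:3  d9:0 — peak 6.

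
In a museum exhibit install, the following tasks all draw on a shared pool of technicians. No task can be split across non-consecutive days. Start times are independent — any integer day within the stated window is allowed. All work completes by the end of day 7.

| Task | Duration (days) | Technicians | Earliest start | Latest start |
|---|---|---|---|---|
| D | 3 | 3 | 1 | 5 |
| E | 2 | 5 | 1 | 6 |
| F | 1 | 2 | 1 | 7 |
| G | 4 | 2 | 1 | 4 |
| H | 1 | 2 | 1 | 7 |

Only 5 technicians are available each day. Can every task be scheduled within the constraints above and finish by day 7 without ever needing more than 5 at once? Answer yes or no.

yes

Schedule D@1, E@5, F@4, G@1, H@7: d1:5  d2:5  d3:5  d4:4  d5:5  d6:5  d7:2 — peak 5 ≤ 5.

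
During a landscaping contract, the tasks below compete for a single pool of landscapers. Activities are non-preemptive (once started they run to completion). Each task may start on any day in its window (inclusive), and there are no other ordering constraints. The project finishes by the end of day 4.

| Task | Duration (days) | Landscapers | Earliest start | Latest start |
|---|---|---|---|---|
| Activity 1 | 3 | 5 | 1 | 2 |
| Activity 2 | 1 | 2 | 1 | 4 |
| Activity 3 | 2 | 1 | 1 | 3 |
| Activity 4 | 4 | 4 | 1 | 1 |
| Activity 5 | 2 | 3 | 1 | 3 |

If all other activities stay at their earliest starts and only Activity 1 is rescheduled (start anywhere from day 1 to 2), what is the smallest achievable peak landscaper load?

Activity 1@1: d1:15  d2:13  d3:9  d4:4 → peak 15
Activity 1@2: d1:10  d2:13  d3:9  d4:9 → peak 13
Best is Activity 1@2, peak 13.

13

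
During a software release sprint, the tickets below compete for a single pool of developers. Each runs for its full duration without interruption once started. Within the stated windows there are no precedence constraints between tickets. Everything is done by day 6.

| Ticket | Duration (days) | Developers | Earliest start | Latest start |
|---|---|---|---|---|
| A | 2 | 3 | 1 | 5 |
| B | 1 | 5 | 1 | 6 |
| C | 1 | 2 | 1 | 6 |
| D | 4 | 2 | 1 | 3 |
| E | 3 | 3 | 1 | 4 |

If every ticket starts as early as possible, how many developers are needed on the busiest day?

Early-start schedule: A@1, B@1, C@1, D@1, E@1.
Load per day: day 1: 15, day 2: 8, day 3: 5, day 4: 2, day 5: 0, day 6: 0.
Peak is 15.

15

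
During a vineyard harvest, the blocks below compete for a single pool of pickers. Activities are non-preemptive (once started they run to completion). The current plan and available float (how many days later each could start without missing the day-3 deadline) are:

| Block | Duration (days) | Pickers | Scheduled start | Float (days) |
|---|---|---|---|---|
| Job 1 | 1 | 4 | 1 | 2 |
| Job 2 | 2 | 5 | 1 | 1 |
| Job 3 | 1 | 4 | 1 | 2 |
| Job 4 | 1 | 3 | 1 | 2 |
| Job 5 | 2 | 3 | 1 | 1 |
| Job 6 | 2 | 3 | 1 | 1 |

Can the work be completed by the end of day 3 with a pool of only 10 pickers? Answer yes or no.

Total picker-days = 33; over 3 days the average is 33/3 > 10, so some day must exceed 10.

no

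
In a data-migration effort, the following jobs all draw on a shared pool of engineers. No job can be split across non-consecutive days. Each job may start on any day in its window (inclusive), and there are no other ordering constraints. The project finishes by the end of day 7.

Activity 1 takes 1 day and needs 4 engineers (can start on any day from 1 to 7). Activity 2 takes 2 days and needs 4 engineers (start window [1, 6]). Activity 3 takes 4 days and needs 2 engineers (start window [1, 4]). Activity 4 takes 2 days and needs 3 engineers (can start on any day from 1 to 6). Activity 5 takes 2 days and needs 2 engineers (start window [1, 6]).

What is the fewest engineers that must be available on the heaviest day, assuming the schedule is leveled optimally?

5

Early-start (Activity 1@1, Activity 2@1, Activity 3@1, Activity 4@1, Activity 5@1) gives peak 15: d1:15  d2:11  d3:2  d4:2  d5:0  d6:0  d7:0.
Shift Activity 2→2, Activity 3→4, Activity 4→4, Activity 5→6.
Schedule Activity 1@1, Activity 2@2, Activity 3@4, Activity 4@4, Activity 5@6: d1:4  d2:4  d3:4  d4:5  d5:5  d6:4  d7:4 — peak 5.
Total engineer-days = 30 over 7 days ⇒ peak ≥ ⌈30/7⌉ = 5, so 5 is optimal.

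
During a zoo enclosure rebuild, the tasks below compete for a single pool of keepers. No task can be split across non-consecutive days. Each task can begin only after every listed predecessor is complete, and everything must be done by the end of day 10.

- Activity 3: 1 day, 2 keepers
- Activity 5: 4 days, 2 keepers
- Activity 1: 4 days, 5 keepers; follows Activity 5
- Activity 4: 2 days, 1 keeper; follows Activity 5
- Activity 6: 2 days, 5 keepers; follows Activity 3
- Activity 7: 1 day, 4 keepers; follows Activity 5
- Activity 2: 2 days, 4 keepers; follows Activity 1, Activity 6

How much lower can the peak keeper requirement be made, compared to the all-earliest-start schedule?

2

Early-start peak: d1:4  d2:7  d3:7  d4:2  d5:10  d6:6  d7:5  d8:5  d9:4  d10:4 ⇒ 10.
Leveled (Activity 3@1, Activity 5@1, Activity 1@5, Activity 4@5, Activity 6@2, Activity 7@9, Activity 2@9): d1:4  d2:7  d3:7  d4:2  d5:6  d6:6  d7:5  d8:5  d9:8  d10:4 ⇒ 8.
Reduction 10 − 8 = 2.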